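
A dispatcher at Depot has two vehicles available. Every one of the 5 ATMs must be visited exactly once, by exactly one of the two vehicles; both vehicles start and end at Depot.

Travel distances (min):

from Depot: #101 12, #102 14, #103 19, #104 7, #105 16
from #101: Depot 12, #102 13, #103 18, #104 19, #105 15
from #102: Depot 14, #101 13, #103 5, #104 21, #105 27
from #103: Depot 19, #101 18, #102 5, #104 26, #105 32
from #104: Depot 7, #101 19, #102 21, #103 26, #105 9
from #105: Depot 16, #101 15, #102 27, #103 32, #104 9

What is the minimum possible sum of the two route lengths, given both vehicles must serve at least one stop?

Minimum combined distance: 81 min.

Check every non-empty split of the stops between the two vehicles; for each half take its own optimal tour:
  {#101} + {#102, #103, #104, #105}: 24 + 67 = 91
  {#102} + {#101, #103, #104, #105}: 28 + 68 = 96
  {#101, #102} + {#103, #104, #105}: 39 + 67 = 106
  {#103} + {#101, #102, #104, #105}: 38 + 58 = 96
  {#101, #103} + {#102, #104, #105}: 49 + 57 = 106
  {#102, #103} + {#101, #104, #105}: 38 + 43 = 81
  … (15 splits in total)
Best: vehicle 1 Depot → #102 → #103 → Depot = 38; vehicle 2 Depot → #101 → #105 → #104 → Depot = 43; combined 81.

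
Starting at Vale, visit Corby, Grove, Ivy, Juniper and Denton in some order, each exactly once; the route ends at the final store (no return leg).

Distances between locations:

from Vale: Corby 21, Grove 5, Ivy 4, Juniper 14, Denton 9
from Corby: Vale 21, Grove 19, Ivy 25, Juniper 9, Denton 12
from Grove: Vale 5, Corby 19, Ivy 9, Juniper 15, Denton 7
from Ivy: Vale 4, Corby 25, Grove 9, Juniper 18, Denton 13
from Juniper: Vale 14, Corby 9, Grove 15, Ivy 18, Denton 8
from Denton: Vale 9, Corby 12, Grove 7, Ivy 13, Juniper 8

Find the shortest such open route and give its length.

37 — the minimum one-way total.

There are 5! = 120 possible orderings.
Vale → Corby → Grove → Ivy → Juniper → Denton: 21+19+9+18+8 = 75
Vale → Corby → Grove → Ivy → Denton → Juniper: 21+19+9+13+8 = 70
Vale → Corby → Grove → Juniper → Ivy → Denton: 21+19+15+18+13 = 86
Vale → Corby → Grove → Juniper → Denton → Ivy: 21+19+15+8+13 = 76
Vale → Corby → Grove → Denton → Ivy → Juniper: 21+19+7+13+18 = 78
Vale → Corby → Grove → Denton → Juniper → Ivy: 21+19+7+8+18 = 73
Vale → Corby → Ivy → Grove → Juniper → Denton: 21+25+9+15+8 = 78
Vale → Corby → Ivy → Grove → Denton → Juniper: 21+25+9+7+8 = 70
Vale → Corby → Ivy → Juniper → Grove → Denton: 21+25+18+15+7 = 86
Vale → Corby → Ivy → Juniper → Denton → Grove: 21+25+18+8+7 = 79
Vale → Corby → Ivy → Denton → Grove → Juniper: 21+25+13+7+15 = 81
Vale → Corby → Ivy → Denton → Juniper → Grove: 21+25+13+8+15 = 82
Vale → Corby → Juniper → Grove → Ivy → Denton: 21+9+15+9+13 = 67
Vale → Corby → Juniper → Grove → Denton → Ivy: 21+9+15+7+13 = 65
… (106 more)
Vale → Ivy → Grove → Denton → Juniper → Corby: 4+9+7+8+9 = 37  ← best
The minimum is 37.
One shortest path: Vale → Ivy → Grove → Denton → Juniper → Corby.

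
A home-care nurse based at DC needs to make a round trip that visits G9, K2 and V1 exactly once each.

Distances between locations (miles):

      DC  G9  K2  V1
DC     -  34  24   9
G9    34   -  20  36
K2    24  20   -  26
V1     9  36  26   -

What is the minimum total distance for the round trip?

Minimum total distance: 89 miles.

DC - G9 - K2 - V1 - DC: 34+20+26+9 = 89
DC - G9 - V1 - K2 - DC: 34+36+26+24 = 120
DC - K2 - G9 - V1 - DC: 24+20+36+9 = 89
The minimum is 89.
One optimal route: DC → G9 → K2 → V1 → DC (or its reverse).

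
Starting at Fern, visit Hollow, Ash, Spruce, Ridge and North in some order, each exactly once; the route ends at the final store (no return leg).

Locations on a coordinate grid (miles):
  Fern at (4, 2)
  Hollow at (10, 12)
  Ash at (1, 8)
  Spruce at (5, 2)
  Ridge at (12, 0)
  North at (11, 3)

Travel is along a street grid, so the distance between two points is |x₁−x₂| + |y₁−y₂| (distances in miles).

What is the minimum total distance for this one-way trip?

Minimum one-way distance = 37 miles.

There are 5! = 120 possible orderings.
Fern - Hollow - Ash - Spruce - Ridge - North: 16+13+10+9+4 = 52
Fern - Hollow - Ash - Spruce - North - Ridge: 16+13+10+7+4 = 50
Fern - Hollow - Ash - Ridge - Spruce - North: 16+13+19+9+7 = 64
Fern - Hollow - Ash - Ridge - North - Spruce: 16+13+19+4+7 = 59
Fern - Hollow - Ash - North - Spruce - Ridge: 16+13+15+7+9 = 60
Fern - Hollow - Ash - North - Ridge - Spruce: 16+13+15+4+9 = 57
Fern - Hollow - Spruce - Ash - Ridge - North: 16+15+10+19+4 = 64
Fern - Hollow - Spruce - Ash - North - Ridge: 16+15+10+15+4 = 60
Fern - Hollow - Spruce - Ridge - Ash - North: 16+15+9+19+15 = 74
Fern - Hollow - Spruce - Ridge - North - Ash: 16+15+9+4+15 = 59
Fern - Hollow - Spruce - North - Ash - Ridge: 16+15+7+15+19 = 72
Fern - Hollow - Spruce - North - Ridge - Ash: 16+15+7+4+19 = 61
Fern - Hollow - Ridge - Ash - Spruce - North: 16+14+19+10+7 = 66
Fern - Hollow - Ridge - Ash - North - Spruce: 16+14+19+15+7 = 71
… (106 more)
Fern - Spruce - Ridge - North - Hollow - Ash: 1+9+4+10+13 = 37  ← best
The minimum is 37.
One shortest path: Fern → Spruce → Ridge → North → Hollow → Ash.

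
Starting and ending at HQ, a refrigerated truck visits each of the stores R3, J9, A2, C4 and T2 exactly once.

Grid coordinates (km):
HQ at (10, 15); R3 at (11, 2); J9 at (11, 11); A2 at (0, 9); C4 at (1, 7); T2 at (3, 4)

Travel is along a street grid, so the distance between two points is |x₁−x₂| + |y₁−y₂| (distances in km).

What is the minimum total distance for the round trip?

Shortest round trip = 48 km.

There are 60 distinct closed tours to check (reversals are equivalent).
HQ→R3→J9→A2→C4→T2→HQ: 14+9+13+3+5+18 = 62
HQ→R3→J9→A2→T2→C4→HQ: 14+9+13+8+5+17 = 66
HQ→R3→J9→C4→A2→T2→HQ: 14+9+14+3+8+18 = 66
HQ→R3→J9→C4→T2→A2→HQ: 14+9+14+5+8+16 = 66
HQ→R3→J9→T2→A2→C4→HQ: 14+9+15+8+3+17 = 66
HQ→R3→J9→T2→C4→A2→HQ: 14+9+15+5+3+16 = 62
HQ→R3→A2→J9→C4→T2→HQ: 14+18+13+14+5+18 = 82
HQ→R3→A2→J9→T2→C4→HQ: 14+18+13+15+5+17 = 82
HQ→R3→A2→C4→J9→T2→HQ: 14+18+3+14+15+18 = 82
HQ→R3→A2→C4→T2→J9→HQ: 14+18+3+5+15+5 = 60
HQ→R3→A2→T2→J9→C4→HQ: 14+18+8+15+14+17 = 86
HQ→R3→A2→T2→C4→J9→HQ: 14+18+8+5+14+5 = 64
HQ→R3→C4→J9→A2→T2→HQ: 14+15+14+13+8+18 = 82
HQ→R3→C4→J9→T2→A2→HQ: 14+15+14+15+8+16 = 82
… (46 more)
HQ→J9→R3→T2→C4→A2→HQ: 5+9+10+5+3+16 = 48  ← best
The minimum is 48.
One optimal route: HQ → J9 → R3 → T2 → C4 → A2 → HQ (or its reverse).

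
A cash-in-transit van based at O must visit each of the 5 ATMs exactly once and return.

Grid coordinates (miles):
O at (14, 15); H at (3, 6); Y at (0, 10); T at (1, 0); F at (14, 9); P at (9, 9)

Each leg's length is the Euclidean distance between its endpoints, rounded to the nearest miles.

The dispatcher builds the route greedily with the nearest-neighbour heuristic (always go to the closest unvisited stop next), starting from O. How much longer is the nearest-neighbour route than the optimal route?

4 miles longer than the optimal tour.

O: F=6, P=8, H=14, Y=15, T=20 ⇒ F
F: P=5, H=11, Y=14, T=16 ⇒ P
P: H=7, Y=9, T=12 ⇒ H
H: Y=5, T=6 ⇒ Y
Y: T=10 ⇒ T
NN route O → F → P → H → Y → T → O costs 53.
Optimal: O → Y → H → T → P → F → O costs 49 (by enumerating all 60 distinct tours).
Excess = 53 − 49 = 4.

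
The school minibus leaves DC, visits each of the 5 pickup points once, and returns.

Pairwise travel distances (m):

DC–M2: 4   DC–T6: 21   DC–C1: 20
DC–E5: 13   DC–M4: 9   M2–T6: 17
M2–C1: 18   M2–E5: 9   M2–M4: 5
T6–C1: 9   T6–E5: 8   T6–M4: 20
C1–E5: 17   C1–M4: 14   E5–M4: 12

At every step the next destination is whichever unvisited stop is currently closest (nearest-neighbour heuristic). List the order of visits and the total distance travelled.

58 m along DC → M2 → M4 → E5 → T6 → C1 → DC.

At DC the remaining stops are M2 4, M4 9, E5 13, C1 20, T6 21; go to M2.
At M2 the remaining stops are M4 5, E5 9, T6 17, C1 18; go to M4.
At M4 the remaining stops are E5 12, C1 14, T6 20; go to E5.
At E5 the remaining stops are T6 8, C1 17; go to T6.
At T6 the remaining stops are C1 9; go to C1.
Return C1→DC: 20.
Total = 4 + 5 + 12 + 8 + 9 + 20 = 58.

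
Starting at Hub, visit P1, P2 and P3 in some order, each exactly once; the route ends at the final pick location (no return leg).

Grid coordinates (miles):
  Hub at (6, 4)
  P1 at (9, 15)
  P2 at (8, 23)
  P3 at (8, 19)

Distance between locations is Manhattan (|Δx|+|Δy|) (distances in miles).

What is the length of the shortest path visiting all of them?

There are 3! = 6 possible orderings.
Hub→P1→P2→P3: 14+9+4 = 27
Hub→P1→P3→P2: 14+5+4 = 23
Hub→P2→P1→P3: 21+9+5 = 35
Hub→P2→P3→P1: 21+4+5 = 30
Hub→P3→P1→P2: 17+5+9 = 31
Hub→P3→P2→P1: 17+4+9 = 30
The minimum is 23.
One shortest path: Hub → P1 → P3 → P2.

Minimum one-way distance = 23 miles.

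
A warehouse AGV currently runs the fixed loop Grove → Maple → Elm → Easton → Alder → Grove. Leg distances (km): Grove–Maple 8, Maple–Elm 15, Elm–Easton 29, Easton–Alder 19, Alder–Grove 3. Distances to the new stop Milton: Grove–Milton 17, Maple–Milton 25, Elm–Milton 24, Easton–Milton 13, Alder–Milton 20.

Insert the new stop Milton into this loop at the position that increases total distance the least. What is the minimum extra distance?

Insertion cost between consecutive stops i–j is d(i,Milton) + d(Milton,j) − d(i,j):
  between Grove and Maple: 17 + 25 − 8 = 34
  between Maple and Elm: 25 + 24 − 15 = 34
  between Elm and Easton: 24 + 13 − 29 = 8
  between Easton and Alder: 13 + 20 − 19 = 14
  between Alder and Grove: 20 + 17 − 3 = 34
Cheapest insertion is between Elm and Easton, adding 8.
New total = 74 + 8 = 82.

Adding 8 km by placing Milton on the Elm–Easton leg.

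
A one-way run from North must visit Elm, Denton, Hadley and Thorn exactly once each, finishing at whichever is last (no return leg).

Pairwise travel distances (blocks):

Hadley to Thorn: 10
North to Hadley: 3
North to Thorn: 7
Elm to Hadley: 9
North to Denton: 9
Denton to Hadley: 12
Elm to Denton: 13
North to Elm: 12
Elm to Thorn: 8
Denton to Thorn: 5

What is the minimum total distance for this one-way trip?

25 blocks — the minimum one-way total.

There are 4! = 24 possible orderings.
North - Elm - Denton - Hadley - Thorn: 12+13+12+10 = 47
North - Elm - Denton - Thorn - Hadley: 12+13+5+10 = 40
North - Elm - Hadley - Denton - Thorn: 12+9+12+5 = 38
North - Elm - Hadley - Thorn - Denton: 12+9+10+5 = 36
North - Elm - Thorn - Denton - Hadley: 12+8+5+12 = 37
North - Elm - Thorn - Hadley - Denton: 12+8+10+12 = 42
North - Denton - Elm - Hadley - Thorn: 9+13+9+10 = 41
North - Denton - Elm - Thorn - Hadley: 9+13+8+10 = 40
North - Denton - Hadley - Elm - Thorn: 9+12+9+8 = 38
North - Denton - Hadley - Thorn - Elm: 9+12+10+8 = 39
North - Denton - Thorn - Elm - Hadley: 9+5+8+9 = 31
North - Denton - Thorn - Hadley - Elm: 9+5+10+9 = 33
North - Hadley - Elm - Denton - Thorn: 3+9+13+5 = 30
North - Hadley - Elm - Thorn - Denton: 3+9+8+5 = 25
… (10 more)
The minimum is 25.
One shortest path: North → Hadley → Elm → Thorn → Denton.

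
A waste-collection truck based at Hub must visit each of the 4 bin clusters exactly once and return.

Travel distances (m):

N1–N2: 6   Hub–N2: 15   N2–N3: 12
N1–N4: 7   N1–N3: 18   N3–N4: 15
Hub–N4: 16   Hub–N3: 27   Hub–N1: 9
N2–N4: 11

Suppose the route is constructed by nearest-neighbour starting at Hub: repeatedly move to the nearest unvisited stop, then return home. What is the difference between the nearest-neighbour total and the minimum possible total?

Hub: N1=9, N2=15, N4=16, N3=27 ⇒ N1
N1: N2=6, N4=7, N3=18 ⇒ N2
N2: N4=11, N3=12 ⇒ N4
N4: N3=15 ⇒ N3
NN route Hub → N1 → N2 → N4 → N3 → Hub costs 68.
Optimal: Hub → N1 → N2 → N3 → N4 → Hub costs 58 (by enumerating all 12 distinct tours).
Excess = 68 − 58 = 10.

Excess over optimum: 10 m.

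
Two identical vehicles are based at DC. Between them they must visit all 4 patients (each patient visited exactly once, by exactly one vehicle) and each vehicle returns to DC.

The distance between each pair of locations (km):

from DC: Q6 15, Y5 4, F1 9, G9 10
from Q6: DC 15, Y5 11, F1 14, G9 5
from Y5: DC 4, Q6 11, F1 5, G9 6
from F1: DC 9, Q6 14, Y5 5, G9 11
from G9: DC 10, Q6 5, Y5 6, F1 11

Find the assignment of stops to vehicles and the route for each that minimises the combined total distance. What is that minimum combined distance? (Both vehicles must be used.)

There are 2^3 − 1 = 7 ways to divide the 4 stops into two non-empty groups. For each, the best each vehicle can do is its own shortest tour through its group:
  {Q6} + {Y5, F1, G9}: 30 + 30 = 60
  {Y5} + {Q6, F1, G9}: 8 + 38 = 46
  {Q6, Y5} + {F1, G9}: 30 + 30 = 60
  {F1} + {Q6, Y5, G9}: 18 + 30 = 48
  {Q6, F1} + {Y5, G9}: 38 + 20 = 58
  {Y5, F1} + {Q6, G9}: 18 + 30 = 48
  … (7 splits in total)
Best: vehicle 1 DC → Y5 → DC = 8; vehicle 2 DC → F1 → Q6 → G9 → DC = 38; combined 46.

Minimum combined distance: 46 km.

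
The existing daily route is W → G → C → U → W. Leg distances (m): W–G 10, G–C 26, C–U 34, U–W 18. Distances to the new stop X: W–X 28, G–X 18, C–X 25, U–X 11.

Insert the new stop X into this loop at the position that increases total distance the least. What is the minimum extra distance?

Adding 2 m by placing X on the C–U leg.

Insertion cost between consecutive stops i–j is d(i,X) + d(X,j) − d(i,j):
  between W and G: 28 + 18 − 10 = 36
  between G and C: 18 + 25 − 26 = 17
  between C and U: 25 + 11 − 34 = 2
  between U and W: 11 + 28 − 18 = 21
Cheapest insertion is between C and U, adding 2.
New total = 88 + 2 = 90.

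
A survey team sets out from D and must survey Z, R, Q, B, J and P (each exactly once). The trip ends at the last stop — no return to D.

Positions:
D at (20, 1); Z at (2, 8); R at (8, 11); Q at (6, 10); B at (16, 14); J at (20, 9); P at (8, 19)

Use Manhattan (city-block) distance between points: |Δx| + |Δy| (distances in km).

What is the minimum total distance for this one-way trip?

There are 6! = 720 possible orderings.
D→Z→R→Q→B→J→P: 25+9+3+14+9+22 = 82
D→Z→R→Q→B→P→J: 25+9+3+14+13+22 = 86
D→Z→R→Q→J→B→P: 25+9+3+15+9+13 = 74
D→Z→R→Q→J→P→B: 25+9+3+15+22+13 = 87
D→Z→R→Q→P→B→J: 25+9+3+11+13+9 = 70
D→Z→R→Q→P→J→B: 25+9+3+11+22+9 = 79
D→Z→R→B→Q→J→P: 25+9+11+14+15+22 = 96
D→Z→R→B→Q→P→J: 25+9+11+14+11+22 = 92
… (712 more)
D→J→B→P→R→Q→Z: 8+9+13+8+3+6 = 47  ← best
The minimum is 47.
One shortest path: D → J → B → P → R → Q → Z.

47 km — the minimum one-way total.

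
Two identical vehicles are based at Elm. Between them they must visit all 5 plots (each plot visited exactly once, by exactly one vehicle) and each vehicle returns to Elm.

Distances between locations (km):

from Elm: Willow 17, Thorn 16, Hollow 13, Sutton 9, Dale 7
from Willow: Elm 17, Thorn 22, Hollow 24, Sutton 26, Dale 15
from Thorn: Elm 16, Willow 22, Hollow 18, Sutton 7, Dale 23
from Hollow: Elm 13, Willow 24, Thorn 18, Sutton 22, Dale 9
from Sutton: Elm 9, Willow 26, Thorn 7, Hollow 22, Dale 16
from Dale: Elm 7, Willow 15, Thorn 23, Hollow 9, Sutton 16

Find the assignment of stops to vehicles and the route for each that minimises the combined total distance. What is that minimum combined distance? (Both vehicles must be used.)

Minimum combined distance: 84 km.

Try each way of splitting the stops between the two vehicles (each non-empty) and, for each split, find the best tour for each vehicle:
  {Willow} + {Thorn, Hollow, Sutton, Dale}: 34 + 50 = 84
  {Thorn} + {Willow, Hollow, Sutton, Dale}: 32 + 72 = 104
  {Willow, Thorn} + {Hollow, Sutton, Dale}: 55 + 47 = 102
  {Hollow} + {Willow, Thorn, Sutton, Dale}: 26 + 60 = 86
  {Willow, Hollow} + {Thorn, Sutton, Dale}: 54 + 46 = 100
  {Thorn, Hollow} + {Willow, Sutton, Dale}: 47 + 57 = 104
  … (15 splits in total)
Best: vehicle 1 Elm → Willow → Elm = 34; vehicle 2 Elm → Sutton → Thorn → Hollow → Dale → Elm = 50; combined 84.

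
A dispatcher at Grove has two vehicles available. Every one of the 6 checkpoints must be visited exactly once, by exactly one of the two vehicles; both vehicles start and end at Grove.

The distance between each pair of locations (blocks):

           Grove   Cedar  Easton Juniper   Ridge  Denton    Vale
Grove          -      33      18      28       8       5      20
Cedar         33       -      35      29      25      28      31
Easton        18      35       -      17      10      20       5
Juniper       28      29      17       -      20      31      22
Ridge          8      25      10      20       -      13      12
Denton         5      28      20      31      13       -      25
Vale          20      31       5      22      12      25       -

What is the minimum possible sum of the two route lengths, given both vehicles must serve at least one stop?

114 blocks — the smallest possible combined total.

Check every non-empty split of the stops between the two vehicles; for each half take its own optimal tour:
  {Cedar} + {Easton, Juniper, Ridge, Denton, Vale}: 66 + 78 = 144
  {Easton} + {Cedar, Juniper, Ridge, Denton, Vale}: 36 + 104 = 140
  {Cedar, Easton} + {Juniper, Ridge, Denton, Vale}: 86 + 78 = 164
  {Juniper} + {Cedar, Easton, Ridge, Denton, Vale}: 56 + 87 = 143
  {Cedar, Juniper} + {Easton, Ridge, Denton, Vale}: 90 + 50 = 140
  {Easton, Juniper} + {Cedar, Ridge, Denton, Vale}: 63 + 84 = 147
  … (31 splits in total)
  {Denton} + {Cedar, Easton, Juniper, Ridge, Vale}: 10 + 104 = 114  ← best
Best: vehicle 1 Grove → Denton → Grove = 10; vehicle 2 Grove → Cedar → Juniper → Easton → Vale → Ridge → Grove = 104; combined 114.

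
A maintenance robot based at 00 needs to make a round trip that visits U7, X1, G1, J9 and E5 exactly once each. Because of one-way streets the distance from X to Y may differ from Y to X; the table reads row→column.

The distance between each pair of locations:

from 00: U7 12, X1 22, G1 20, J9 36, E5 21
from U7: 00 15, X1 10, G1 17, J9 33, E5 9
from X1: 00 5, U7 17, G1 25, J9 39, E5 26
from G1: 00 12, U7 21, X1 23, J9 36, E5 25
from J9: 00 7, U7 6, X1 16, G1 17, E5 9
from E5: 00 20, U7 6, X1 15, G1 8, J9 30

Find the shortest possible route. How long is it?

00→U7→X1→G1→J9→E5→00: 12+10+25+36+9+20 = 112
00→U7→X1→G1→E5→J9→00: 12+10+25+25+30+7 = 109
00→U7→X1→J9→G1→E5→00: 12+10+39+17+25+20 = 123
00→U7→X1→J9→E5→G1→00: 12+10+39+9+8+12 = 90
00→U7→X1→E5→G1→J9→00: 12+10+26+8+36+7 = 99
00→U7→X1→E5→J9→G1→00: 12+10+26+30+17+12 = 107
00→U7→G1→X1→J9→E5→00: 12+17+23+39+9+20 = 120
00→U7→G1→X1→E5→J9→00: 12+17+23+26+30+7 = 115
00→U7→G1→J9→X1→E5→00: 12+17+36+16+26+20 = 127
00→U7→G1→J9→E5→X1→00: 12+17+36+9+15+5 = 94
00→U7→G1→E5→X1→J9→00: 12+17+25+15+39+7 = 115
00→U7→G1→E5→J9→X1→00: 12+17+25+30+16+5 = 105
00→U7→J9→X1→G1→E5→00: 12+33+16+25+25+20 = 131
00→U7→J9→X1→E5→G1→00: 12+33+16+26+8+12 = 107
… (106 more)
00→U7→E5→G1→J9→X1→00: 12+9+8+36+16+5 = 86  ← best
The minimum is 86.
One optimal route: 00 → U7 → E5 → G1 → J9 → X1 → 00.

Minimum total distance: 86.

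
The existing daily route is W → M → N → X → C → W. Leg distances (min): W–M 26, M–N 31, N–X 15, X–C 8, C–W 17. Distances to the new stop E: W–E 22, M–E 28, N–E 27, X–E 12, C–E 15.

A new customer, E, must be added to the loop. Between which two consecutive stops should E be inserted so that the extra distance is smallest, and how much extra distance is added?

+19 min — insert E between X and C.

Insertion cost between consecutive stops i–j is d(i,E) + d(E,j) − d(i,j):
  between W and M: 22 + 28 − 26 = 24
  between M and N: 28 + 27 − 31 = 24
  between N and X: 27 + 12 − 15 = 24
  between X and C: 12 + 15 − 8 = 19
  between C and W: 15 + 22 − 17 = 20
Cheapest insertion is between X and C, adding 19.
New total = 97 + 19 = 116.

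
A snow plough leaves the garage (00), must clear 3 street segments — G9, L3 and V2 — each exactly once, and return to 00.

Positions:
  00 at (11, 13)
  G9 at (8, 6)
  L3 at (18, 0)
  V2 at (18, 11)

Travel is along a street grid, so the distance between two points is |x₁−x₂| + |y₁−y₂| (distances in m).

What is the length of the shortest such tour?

00-G9-L3-V2-00: 10+16+11+9 = 46
00-G9-V2-L3-00: 10+15+11+20 = 56
00-L3-G9-V2-00: 20+16+15+9 = 60
The minimum is 46.
One optimal route: 00 → G9 → L3 → V2 → 00 (or its reverse).

Shortest round trip = 46 m.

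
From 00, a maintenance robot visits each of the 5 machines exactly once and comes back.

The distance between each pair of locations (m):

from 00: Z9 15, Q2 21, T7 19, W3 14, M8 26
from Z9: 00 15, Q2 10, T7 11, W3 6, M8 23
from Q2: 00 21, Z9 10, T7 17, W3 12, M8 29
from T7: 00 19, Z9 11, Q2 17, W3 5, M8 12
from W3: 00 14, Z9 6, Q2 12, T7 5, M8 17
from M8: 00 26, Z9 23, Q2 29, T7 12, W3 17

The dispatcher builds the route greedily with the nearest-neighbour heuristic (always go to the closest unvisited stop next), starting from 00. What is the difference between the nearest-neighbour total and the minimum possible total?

The nearest-neighbour route is 15 m longer than optimal.

From 00: W3=14, Z9=15, T7=19, Q2=21, M8=26 → choose W3 (14).
From W3: T7=5, Z9=6, Q2=12, M8=17 → choose T7 (5).
From T7: Z9=11, M8=12, Q2=17 → choose Z9 (11).
From Z9: Q2=10, M8=23 → choose Q2 (10).
From Q2: M8=29 → choose M8 (29).
NN route 00 → W3 → T7 → Z9 → Q2 → M8 → 00 costs 95.
Optimal: 00 → Z9 → Q2 → W3 → T7 → M8 → 00 costs 80 (by enumerating all 60 distinct tours).
Excess = 95 − 80 = 15.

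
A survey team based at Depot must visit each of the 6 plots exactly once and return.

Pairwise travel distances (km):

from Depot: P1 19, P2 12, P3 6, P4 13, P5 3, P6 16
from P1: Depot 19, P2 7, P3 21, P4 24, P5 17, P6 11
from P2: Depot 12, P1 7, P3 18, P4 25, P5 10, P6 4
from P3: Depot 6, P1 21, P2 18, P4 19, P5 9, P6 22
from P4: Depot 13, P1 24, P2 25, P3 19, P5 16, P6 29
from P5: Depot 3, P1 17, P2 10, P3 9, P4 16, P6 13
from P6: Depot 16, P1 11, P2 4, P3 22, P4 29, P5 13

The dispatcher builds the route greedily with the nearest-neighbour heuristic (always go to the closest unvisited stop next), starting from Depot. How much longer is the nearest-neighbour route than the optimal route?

6 km longer than the optimal tour.

From Depot: P5=3, P3=6, P2=12, P4=13, P6=16, P1=19 → choose P5 (3).
From P5: P3=9, P2=10, P6=13, P4=16, P1=17 → choose P3 (9).
From P3: P2=18, P4=19, P1=21, P6=22 → choose P2 (18).
From P2: P6=4, P1=7, P4=25 → choose P6 (4).
From P6: P1=11, P4=29 → choose P1 (11).
From P1: P4=24 → choose P4 (24).
NN route Depot → P5 → P3 → P2 → P6 → P1 → P4 → Depot costs 82.
Optimal: Depot → P3 → P4 → P1 → P2 → P6 → P5 → Depot costs 76 (by enumerating all 360 distinct tours).
Excess = 82 − 76 = 6.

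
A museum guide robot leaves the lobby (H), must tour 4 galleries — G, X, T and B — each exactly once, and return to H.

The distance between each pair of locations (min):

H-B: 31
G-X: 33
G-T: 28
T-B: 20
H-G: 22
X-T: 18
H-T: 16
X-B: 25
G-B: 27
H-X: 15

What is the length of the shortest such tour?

There are 12 distinct closed tours to check (reversals are equivalent).
H→G→X→T→B→H: 22+33+18+20+31 = 124
H→G→X→B→T→H: 22+33+25+20+16 = 116
H→G→T→X→B→H: 22+28+18+25+31 = 124
H→G→T→B→X→H: 22+28+20+25+15 = 110
H→G→B→X→T→H: 22+27+25+18+16 = 108
H→G→B→T→X→H: 22+27+20+18+15 = 102
H→X→G→T→B→H: 15+33+28+20+31 = 127
H→X→G→B→T→H: 15+33+27+20+16 = 111
H→X→T→G→B→H: 15+18+28+27+31 = 119
H→X→B→G→T→H: 15+25+27+28+16 = 111
H→T→G→X→B→H: 16+28+33+25+31 = 133
H→T→X→G→B→H: 16+18+33+27+31 = 125
The minimum is 102.
One optimal route: H → G → B → T → X → H (or its reverse).

Shortest round trip = 102 min.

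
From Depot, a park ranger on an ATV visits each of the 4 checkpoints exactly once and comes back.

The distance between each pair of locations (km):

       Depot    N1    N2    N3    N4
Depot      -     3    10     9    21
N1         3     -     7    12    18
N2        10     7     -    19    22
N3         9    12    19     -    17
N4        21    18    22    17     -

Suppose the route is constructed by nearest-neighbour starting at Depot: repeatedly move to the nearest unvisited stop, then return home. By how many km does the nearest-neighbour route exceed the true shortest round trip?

Depot: N1=3, N3=9, N2=10, N4=21 ⇒ N1
N1: N2=7, N3=12, N4=18 ⇒ N2
N2: N3=19, N4=22 ⇒ N3
N3: N4=17 ⇒ N4
NN route Depot → N1 → N2 → N3 → N4 → Depot costs 67.
Optimal: Depot → N1 → N2 → N4 → N3 → Depot costs 58 (by enumerating all 12 distinct tours).
Excess = 67 − 58 = 9.

Excess over optimum: 9 km.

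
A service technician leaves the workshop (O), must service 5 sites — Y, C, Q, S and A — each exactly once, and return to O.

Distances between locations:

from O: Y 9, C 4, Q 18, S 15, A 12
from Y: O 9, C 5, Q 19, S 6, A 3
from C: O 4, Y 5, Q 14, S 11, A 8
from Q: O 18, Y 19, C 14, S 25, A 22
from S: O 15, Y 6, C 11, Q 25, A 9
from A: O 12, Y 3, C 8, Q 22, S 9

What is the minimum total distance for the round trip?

Shortest round trip = 64.

There are 60 distinct closed tours to check (reversals are equivalent).
O-Y-C-Q-S-A-O: 9+5+14+25+9+12 = 74
O-Y-C-Q-A-S-O: 9+5+14+22+9+15 = 74
O-Y-C-S-Q-A-O: 9+5+11+25+22+12 = 84
O-Y-C-S-A-Q-O: 9+5+11+9+22+18 = 74
O-Y-C-A-Q-S-O: 9+5+8+22+25+15 = 84
O-Y-C-A-S-Q-O: 9+5+8+9+25+18 = 74
O-Y-Q-C-S-A-O: 9+19+14+11+9+12 = 74
O-Y-Q-C-A-S-O: 9+19+14+8+9+15 = 74
O-Y-Q-S-C-A-O: 9+19+25+11+8+12 = 84
O-Y-Q-S-A-C-O: 9+19+25+9+8+4 = 74
O-Y-Q-A-C-S-O: 9+19+22+8+11+15 = 84
O-Y-Q-A-S-C-O: 9+19+22+9+11+4 = 74
O-Y-S-C-Q-A-O: 9+6+11+14+22+12 = 74
O-Y-S-C-A-Q-O: 9+6+11+8+22+18 = 74
… (46 more)
O-Y-S-A-C-Q-O: 9+6+9+8+14+18 = 64  ← best
The minimum is 64.
One optimal route: O → Y → S → A → C → Q → O (or its reverse).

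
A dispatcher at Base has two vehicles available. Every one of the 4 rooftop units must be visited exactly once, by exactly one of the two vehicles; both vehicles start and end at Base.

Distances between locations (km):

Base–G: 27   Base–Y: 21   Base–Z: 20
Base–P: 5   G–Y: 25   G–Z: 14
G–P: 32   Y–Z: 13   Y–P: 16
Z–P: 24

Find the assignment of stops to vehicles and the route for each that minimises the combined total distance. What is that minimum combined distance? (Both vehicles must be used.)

85 km — the smallest possible combined total.

Try each way of splitting the stops between the two vehicles (each non-empty) and, for each split, find the best tour for each vehicle:
  {G} + {Y, Z, P}: 54 + 54 = 108
  {Y} + {G, Z, P}: 42 + 70 = 112
  {G, Y} + {Z, P}: 73 + 49 = 122
  {Z} + {G, Y, P}: 40 + 73 = 113
  {G, Z} + {Y, P}: 61 + 42 = 103
  {Y, Z} + {G, P}: 54 + 64 = 118
  … (7 splits in total)
  {G, Y, Z} + {P}: 75 + 10 = 85  ← best
Best: vehicle 1 Base → G → Z → Y → Base = 75; vehicle 2 Base → P → Base = 10; combined 85.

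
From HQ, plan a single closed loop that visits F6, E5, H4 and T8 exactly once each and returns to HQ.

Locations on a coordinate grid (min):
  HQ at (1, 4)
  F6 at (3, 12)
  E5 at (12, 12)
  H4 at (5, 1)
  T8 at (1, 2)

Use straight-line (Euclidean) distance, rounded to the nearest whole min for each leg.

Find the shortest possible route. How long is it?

With 4 stops there are 4!/2 = 12 distinct round trips (a route and its reverse cost the same).
HQ→F6→E5→H4→T8→HQ: 8+9+13+4+2 = 36
HQ→F6→E5→T8→H4→HQ: 8+9+15+4+5 = 41
HQ→F6→H4→E5→T8→HQ: 8+11+13+15+2 = 49
HQ→F6→H4→T8→E5→HQ: 8+11+4+15+14 = 52
HQ→F6→T8→E5→H4→HQ: 8+10+15+13+5 = 51
HQ→F6→T8→H4→E5→HQ: 8+10+4+13+14 = 49
HQ→E5→F6→H4→T8→HQ: 14+9+11+4+2 = 40
HQ→E5→F6→T8→H4→HQ: 14+9+10+4+5 = 42
HQ→E5→H4→F6→T8→HQ: 14+13+11+10+2 = 50
HQ→E5→T8→F6→H4→HQ: 14+15+10+11+5 = 55
HQ→H4→F6→E5→T8→HQ: 5+11+9+15+2 = 42
HQ→H4→E5→F6→T8→HQ: 5+13+9+10+2 = 39
The minimum is 36.
One optimal route: HQ → F6 → E5 → H4 → T8 → HQ (or its reverse).

Minimum total distance: 36 min.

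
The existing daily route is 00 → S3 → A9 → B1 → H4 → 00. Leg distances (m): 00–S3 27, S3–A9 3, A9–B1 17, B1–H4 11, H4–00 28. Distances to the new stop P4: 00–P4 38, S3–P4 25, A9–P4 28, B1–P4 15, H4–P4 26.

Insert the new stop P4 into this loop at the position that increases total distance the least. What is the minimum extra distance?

Adding 26 m by placing P4 on the A9–B1 leg.

Insertion cost between consecutive stops i–j is d(i,P4) + d(P4,j) − d(i,j):
  between 00 and S3: 38 + 25 − 27 = 36
  between S3 and A9: 25 + 28 − 3 = 50
  between A9 and B1: 28 + 15 − 17 = 26
  between B1 and H4: 15 + 26 − 11 = 30
  between H4 and 00: 26 + 38 − 28 = 36
Cheapest insertion is between A9 and B1, adding 26.
New total = 86 + 26 = 112.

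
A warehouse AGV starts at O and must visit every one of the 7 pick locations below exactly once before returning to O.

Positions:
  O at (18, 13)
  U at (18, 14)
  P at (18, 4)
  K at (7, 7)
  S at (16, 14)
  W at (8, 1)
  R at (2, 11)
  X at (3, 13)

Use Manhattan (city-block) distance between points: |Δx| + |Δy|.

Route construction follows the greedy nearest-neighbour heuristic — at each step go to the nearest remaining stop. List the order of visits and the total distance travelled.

At O the remaining stops are U 1, S 3, P 9, X 15, K 17, R 18, W 22; go to U.
At U the remaining stops are S 2, P 10, X 16, K 18, R 19, W 23; go to S.
At S the remaining stops are P 12, X 14, K 16, R 17, W 21; go to P.
At P the remaining stops are W 13, K 14, R 23, X 24; go to W.
At W the remaining stops are K 7, R 16, X 17; go to K.
At K the remaining stops are R 9, X 10; go to R.
At R the remaining stops are X 3; go to X.
Return X→O: 15.
Total = 1 + 2 + 12 + 13 + 7 + 9 + 3 + 15 = 62.

62 along O → U → S → P → W → K → R → X → O.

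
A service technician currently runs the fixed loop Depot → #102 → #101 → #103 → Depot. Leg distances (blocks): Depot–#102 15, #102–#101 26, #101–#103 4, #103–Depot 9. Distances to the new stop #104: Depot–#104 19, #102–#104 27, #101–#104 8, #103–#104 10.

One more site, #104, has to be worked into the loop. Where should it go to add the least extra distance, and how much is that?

Insertion cost between consecutive stops i–j is d(i,#104) + d(#104,j) − d(i,j):
  between Depot and #102: 19 + 27 − 15 = 31
  between #102 and #101: 27 + 8 − 26 = 9
  between #101 and #103: 8 + 10 − 4 = 14
  between #103 and Depot: 10 + 19 − 9 = 20
Cheapest insertion is between #102 and #101, adding 9.
New total = 54 + 9 = 63.

Minimum extra distance: 9 blocks, inserting #104 between #102 and #101.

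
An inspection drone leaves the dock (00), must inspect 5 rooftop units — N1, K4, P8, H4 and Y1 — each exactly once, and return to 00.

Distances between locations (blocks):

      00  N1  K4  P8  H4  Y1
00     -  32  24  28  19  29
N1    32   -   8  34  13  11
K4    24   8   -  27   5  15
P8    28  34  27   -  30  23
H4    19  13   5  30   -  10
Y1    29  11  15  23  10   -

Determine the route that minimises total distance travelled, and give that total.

94 blocks — the shortest possible round trip.

00 → N1 → K4 → P8 → H4 → Y1 → 00: 32+8+27+30+10+29 = 136
00 → N1 → K4 → P8 → Y1 → H4 → 00: 32+8+27+23+10+19 = 119
00 → N1 → K4 → H4 → P8 → Y1 → 00: 32+8+5+30+23+29 = 127
00 → N1 → K4 → H4 → Y1 → P8 → 00: 32+8+5+10+23+28 = 106
00 → N1 → K4 → Y1 → P8 → H4 → 00: 32+8+15+23+30+19 = 127
00 → N1 → K4 → Y1 → H4 → P8 → 00: 32+8+15+10+30+28 = 123
00 → N1 → P8 → K4 → H4 → Y1 → 00: 32+34+27+5+10+29 = 137
00 → N1 → P8 → K4 → Y1 → H4 → 00: 32+34+27+15+10+19 = 137
00 → N1 → P8 → H4 → K4 → Y1 → 00: 32+34+30+5+15+29 = 145
00 → N1 → P8 → H4 → Y1 → K4 → 00: 32+34+30+10+15+24 = 145
00 → N1 → P8 → Y1 → K4 → H4 → 00: 32+34+23+15+5+19 = 128
00 → N1 → P8 → Y1 → H4 → K4 → 00: 32+34+23+10+5+24 = 128
00 → N1 → H4 → K4 → P8 → Y1 → 00: 32+13+5+27+23+29 = 129
00 → N1 → H4 → K4 → Y1 → P8 → 00: 32+13+5+15+23+28 = 116
… (46 more)
00 → P8 → Y1 → N1 → K4 → H4 → 00: 28+23+11+8+5+19 = 94  ← best
The minimum is 94.
One optimal route: 00 → P8 → Y1 → N1 → K4 → H4 → 00 (or its reverse).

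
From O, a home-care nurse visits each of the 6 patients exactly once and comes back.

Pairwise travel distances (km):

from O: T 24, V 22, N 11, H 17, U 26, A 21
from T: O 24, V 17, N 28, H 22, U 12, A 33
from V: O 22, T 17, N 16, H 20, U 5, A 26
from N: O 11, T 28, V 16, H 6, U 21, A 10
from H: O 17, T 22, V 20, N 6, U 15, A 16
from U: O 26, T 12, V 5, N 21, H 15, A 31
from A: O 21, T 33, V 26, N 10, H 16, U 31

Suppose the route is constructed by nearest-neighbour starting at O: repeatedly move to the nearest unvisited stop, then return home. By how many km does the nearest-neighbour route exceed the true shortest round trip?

10 km longer than the optimal tour.

O: N=11, H=17, A=21, V=22, T=24, U=26 ⇒ N
N: H=6, A=10, V=16, U=21, T=28 ⇒ H
H: U=15, A=16, V=20, T=22 ⇒ U
U: V=5, T=12, A=31 ⇒ V
V: T=17, A=26 ⇒ T
T: A=33 ⇒ A
NN route O → N → H → U → V → T → A → O costs 108.
Optimal: O → T → V → U → H → N → A → O costs 98 (by enumerating all 360 distinct tours).
Excess = 108 − 98 = 10.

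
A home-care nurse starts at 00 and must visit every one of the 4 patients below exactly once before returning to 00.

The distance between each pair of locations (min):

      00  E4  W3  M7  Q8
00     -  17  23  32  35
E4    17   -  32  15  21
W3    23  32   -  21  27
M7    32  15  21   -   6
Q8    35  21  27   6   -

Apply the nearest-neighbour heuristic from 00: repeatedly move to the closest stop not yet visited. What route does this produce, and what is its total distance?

From 00: distances to unvisited — E4=17, W3=23, M7=32, Q8=35. Nearest is E4 (17).
From E4: distances to unvisited — M7=15, Q8=21, W3=32. Nearest is M7 (15).
From M7: distances to unvisited — Q8=6, W3=21. Nearest is Q8 (6).
From Q8: distances to unvisited — W3=27. Nearest is W3 (27).
Return W3→00: 23.
Total = 17 + 15 + 6 + 27 + 23 = 88.

Total distance 88 min via the nearest-neighbour route 00 → E4 → M7 → Q8 → W3 → 00.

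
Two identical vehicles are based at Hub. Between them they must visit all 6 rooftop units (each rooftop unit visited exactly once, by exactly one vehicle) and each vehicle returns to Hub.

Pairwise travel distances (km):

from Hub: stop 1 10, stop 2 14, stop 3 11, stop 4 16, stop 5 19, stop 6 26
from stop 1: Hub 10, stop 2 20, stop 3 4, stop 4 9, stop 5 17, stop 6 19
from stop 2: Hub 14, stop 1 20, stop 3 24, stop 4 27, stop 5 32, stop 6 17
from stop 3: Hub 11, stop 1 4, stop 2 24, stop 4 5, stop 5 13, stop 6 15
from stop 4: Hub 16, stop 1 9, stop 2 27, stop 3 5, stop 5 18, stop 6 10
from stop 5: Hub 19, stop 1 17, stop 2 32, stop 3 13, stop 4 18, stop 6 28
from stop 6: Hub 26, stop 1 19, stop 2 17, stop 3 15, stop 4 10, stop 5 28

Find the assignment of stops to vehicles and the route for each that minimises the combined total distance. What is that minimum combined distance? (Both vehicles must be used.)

Minimum combined distance: 98 km.

Try each way of splitting the stops between the two vehicles (each non-empty) and, for each split, find the best tour for each vehicle:
  {stop 1} + {stop 2, stop 3, stop 4, stop 5, stop 6}: 20 + 78 = 98
  {stop 2} + {stop 1, stop 3, stop 4, stop 5, stop 6}: 28 + 76 = 104
  {stop 1, stop 2} + {stop 3, stop 4, stop 5, stop 6}: 44 + 73 = 117
  {stop 3} + {stop 1, stop 2, stop 4, stop 5, stop 6}: 22 + 86 = 108
  {stop 1, stop 3} + {stop 2, stop 4, stop 5, stop 6}: 25 + 78 = 103
  {stop 2, stop 3} + {stop 1, stop 4, stop 5, stop 6}: 49 + 76 = 125
  … (31 splits in total)
Best: vehicle 1 Hub → stop 1 → Hub = 20; vehicle 2 Hub → stop 2 → stop 6 → stop 4 → stop 3 → stop 5 → Hub = 78; combined 98.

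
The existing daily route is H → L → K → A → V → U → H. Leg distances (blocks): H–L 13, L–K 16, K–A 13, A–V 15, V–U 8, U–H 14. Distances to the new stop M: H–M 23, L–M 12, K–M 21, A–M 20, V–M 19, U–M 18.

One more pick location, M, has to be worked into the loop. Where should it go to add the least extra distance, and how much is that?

Insertion cost between consecutive stops i–j is d(i,M) + d(M,j) − d(i,j):
  between H and L: 23 + 12 − 13 = 22
  between L and K: 12 + 21 − 16 = 17
  between K and A: 21 + 20 − 13 = 28
  between A and V: 20 + 19 − 15 = 24
  between V and U: 19 + 18 − 8 = 29
  between U and H: 18 + 23 − 14 = 27
Cheapest insertion is between L and K, adding 17.
New total = 79 + 17 = 96.

Adding 17 blocks by placing M on the L–K leg.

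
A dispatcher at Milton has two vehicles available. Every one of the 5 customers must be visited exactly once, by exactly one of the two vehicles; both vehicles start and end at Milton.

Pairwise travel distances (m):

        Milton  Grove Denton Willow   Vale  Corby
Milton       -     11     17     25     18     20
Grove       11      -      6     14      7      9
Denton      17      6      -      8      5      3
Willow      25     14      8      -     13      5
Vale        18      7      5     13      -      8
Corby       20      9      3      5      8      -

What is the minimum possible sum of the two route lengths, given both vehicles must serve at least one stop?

There are 2^4 − 1 = 15 ways to divide the 5 stops into two non-empty groups. For each, the best each vehicle can do is its own shortest tour through its group:
  {Grove} + {Denton, Willow, Vale, Corby}: 22 + 56 = 78
  {Denton} + {Grove, Willow, Vale, Corby}: 34 + 56 = 90
  {Grove, Denton} + {Willow, Vale, Corby}: 34 + 56 = 90
  {Willow} + {Grove, Denton, Vale, Corby}: 50 + 46 = 96
  {Grove, Willow} + {Denton, Vale, Corby}: 50 + 46 = 96
  {Denton, Willow} + {Grove, Vale, Corby}: 50 + 46 = 96
  … (15 splits in total)
Best: vehicle 1 Milton → Grove → Milton = 22; vehicle 2 Milton → Denton → Willow → Corby → Vale → Milton = 56; combined 78.

Minimum combined distance: 78 m.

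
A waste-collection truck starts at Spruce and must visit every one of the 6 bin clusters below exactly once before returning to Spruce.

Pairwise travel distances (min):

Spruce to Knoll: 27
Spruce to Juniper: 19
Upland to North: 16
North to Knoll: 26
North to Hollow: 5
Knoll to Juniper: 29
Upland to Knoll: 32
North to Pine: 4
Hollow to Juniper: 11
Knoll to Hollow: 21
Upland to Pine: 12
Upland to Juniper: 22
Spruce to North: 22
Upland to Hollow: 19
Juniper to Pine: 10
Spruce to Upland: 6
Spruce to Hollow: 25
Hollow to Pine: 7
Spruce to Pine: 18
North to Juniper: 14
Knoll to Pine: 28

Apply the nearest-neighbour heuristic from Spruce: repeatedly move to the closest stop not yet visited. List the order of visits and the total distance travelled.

Total distance 94 min via the nearest-neighbour route Spruce → Upland → Pine → North → Hollow → Juniper → Knoll → Spruce.

At Spruce the remaining stops are Upland 6, Pine 18, Juniper 19, North 22, Hollow 25, Knoll 27; go to Upland.
At Upland the remaining stops are Pine 12, North 16, Hollow 19, Juniper 22, Knoll 32; go to Pine.
At Pine the remaining stops are North 4, Hollow 7, Juniper 10, Knoll 28; go to North.
At North the remaining stops are Hollow 5, Juniper 14, Knoll 26; go to Hollow.
At Hollow the remaining stops are Juniper 11, Knoll 21; go to Juniper.
At Juniper the remaining stops are Knoll 29; go to Knoll.
Return Knoll→Spruce: 27.
Total = 6 + 12 + 4 + 5 + 11 + 29 + 27 = 94.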